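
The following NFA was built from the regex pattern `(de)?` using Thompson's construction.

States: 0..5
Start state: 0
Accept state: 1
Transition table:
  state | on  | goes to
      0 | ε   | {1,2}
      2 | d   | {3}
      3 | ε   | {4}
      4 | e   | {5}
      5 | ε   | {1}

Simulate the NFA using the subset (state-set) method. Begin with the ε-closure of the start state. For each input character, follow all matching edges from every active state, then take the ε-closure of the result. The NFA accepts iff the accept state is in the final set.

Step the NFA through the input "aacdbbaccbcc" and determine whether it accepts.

initial (ε-close {0}): {0,1,2}
'a' @ 1: {}  — state set empty
rest 'acdbbaccbcc' ignored (set empty)
final: {}; accept 1 not in set

Answer: REJECT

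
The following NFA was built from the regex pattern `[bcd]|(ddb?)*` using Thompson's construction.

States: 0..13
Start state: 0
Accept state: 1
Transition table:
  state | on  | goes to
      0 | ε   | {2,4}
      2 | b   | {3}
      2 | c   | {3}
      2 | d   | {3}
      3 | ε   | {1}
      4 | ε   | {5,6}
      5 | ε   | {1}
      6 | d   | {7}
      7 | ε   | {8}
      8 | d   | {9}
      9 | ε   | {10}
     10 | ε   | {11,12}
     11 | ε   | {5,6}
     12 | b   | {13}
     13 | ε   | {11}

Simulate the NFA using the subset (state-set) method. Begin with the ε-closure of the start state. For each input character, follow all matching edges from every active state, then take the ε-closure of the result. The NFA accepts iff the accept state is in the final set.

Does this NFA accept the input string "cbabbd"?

Answer: REJECT

Trace:
S₀ = ε-closure({0}) = {0,1,2,4,5,6}
'c' @ 1: {1,3}  (accept∈set)
'b' @ 2: {}  — state set empty
rest 'abbd' ignored (set empty)
end set {} — state 1 not in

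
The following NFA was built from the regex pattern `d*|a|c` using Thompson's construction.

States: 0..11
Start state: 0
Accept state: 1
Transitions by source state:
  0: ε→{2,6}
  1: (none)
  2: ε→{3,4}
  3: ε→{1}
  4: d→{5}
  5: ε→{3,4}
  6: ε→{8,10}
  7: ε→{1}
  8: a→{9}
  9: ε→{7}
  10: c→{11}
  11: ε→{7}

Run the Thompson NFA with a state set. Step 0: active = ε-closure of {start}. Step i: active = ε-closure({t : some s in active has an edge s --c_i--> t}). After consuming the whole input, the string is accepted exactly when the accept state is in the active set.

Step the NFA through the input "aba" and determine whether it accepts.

Answer: REJECT

Derivation:
initial (ε-close {0}): {0,1,2,3,4,6,8,10}
'a' @ 1: {1,7,9}  ✓accept
'b' @ 2: {}  — state set empty
rest 'a' ignored (set empty)
final: {}; accept 1 not in set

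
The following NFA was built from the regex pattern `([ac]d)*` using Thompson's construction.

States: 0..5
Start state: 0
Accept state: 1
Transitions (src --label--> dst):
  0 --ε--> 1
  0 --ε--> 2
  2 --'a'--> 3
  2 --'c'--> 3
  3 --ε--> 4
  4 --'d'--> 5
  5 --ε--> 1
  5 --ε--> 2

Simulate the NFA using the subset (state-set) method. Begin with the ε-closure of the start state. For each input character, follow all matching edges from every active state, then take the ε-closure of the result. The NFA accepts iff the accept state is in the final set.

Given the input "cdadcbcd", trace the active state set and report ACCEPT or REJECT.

start: ε-closure({0}) = {0,1,2}
'c' @ 1: {3,4}
'd' @ 2: {1,2,5}  (accept∈set)
'a' @ 3: {3,4}
'd' @ 4: {1,2,5}  (accept∈set)
'c' @ 5: {3,4}
'b' @ 6: {}  — state set empty
rest 'cd' ignored (set empty)
final: {}; accept 1 not in set

Answer: REJECT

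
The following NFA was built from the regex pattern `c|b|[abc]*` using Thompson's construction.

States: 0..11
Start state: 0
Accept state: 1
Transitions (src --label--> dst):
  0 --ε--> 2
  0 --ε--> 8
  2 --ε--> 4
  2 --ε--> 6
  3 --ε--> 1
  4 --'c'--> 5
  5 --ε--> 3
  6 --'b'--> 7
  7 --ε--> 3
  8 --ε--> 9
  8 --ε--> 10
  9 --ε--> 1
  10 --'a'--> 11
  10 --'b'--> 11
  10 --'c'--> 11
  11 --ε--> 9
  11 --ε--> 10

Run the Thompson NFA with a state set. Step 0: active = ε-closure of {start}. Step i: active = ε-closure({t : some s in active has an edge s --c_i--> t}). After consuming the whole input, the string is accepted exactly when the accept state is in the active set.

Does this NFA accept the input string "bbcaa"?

initial (ε-close {0}): {0,1,2,4,6,8,9,10}
'b' @ 1: {1,3,7,9,10,11}  [accepting]
'b' @ 2: {1,9,10,11}  [accepting]
'c' @ 3: {1,9,10,11}  [accepting]
'a' @ 4: {1,9,10,11}  [accepting]
'a' @ 5: {1,9,10,11}  [accepting]
end set {1,9,10,11} — state 1 in

Answer: ACCEPT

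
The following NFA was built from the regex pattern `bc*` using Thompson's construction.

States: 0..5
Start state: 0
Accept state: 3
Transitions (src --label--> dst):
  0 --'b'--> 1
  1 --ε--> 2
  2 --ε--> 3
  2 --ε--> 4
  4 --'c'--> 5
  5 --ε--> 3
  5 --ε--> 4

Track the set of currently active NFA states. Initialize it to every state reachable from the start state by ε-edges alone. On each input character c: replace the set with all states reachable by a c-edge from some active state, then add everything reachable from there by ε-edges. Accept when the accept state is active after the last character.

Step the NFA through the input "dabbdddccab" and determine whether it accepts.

Answer: REJECT

Trace:
S₀ = ε-closure({0}) = {0}
'd' @ 1: {}  — state set empty
rest 'abbdddccab' ignored (set empty)
end set {} — state 3 not in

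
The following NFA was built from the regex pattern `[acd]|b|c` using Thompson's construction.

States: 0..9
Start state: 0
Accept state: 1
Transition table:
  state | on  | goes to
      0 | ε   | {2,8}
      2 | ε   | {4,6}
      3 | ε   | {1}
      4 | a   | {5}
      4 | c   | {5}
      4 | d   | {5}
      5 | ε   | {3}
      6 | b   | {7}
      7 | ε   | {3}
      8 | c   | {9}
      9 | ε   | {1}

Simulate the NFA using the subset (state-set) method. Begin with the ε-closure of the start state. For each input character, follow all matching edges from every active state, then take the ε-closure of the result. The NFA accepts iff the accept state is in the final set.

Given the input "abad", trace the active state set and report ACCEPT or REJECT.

initial (ε-close {0}): {0,2,4,6,8}
'a' @ 1: {1,3,5}  (accept∈set)
'b' @ 2: {}  — dead — no transitions
rest 'ad' ignored (set empty)
end set {} — state 1 not in

Answer: REJECT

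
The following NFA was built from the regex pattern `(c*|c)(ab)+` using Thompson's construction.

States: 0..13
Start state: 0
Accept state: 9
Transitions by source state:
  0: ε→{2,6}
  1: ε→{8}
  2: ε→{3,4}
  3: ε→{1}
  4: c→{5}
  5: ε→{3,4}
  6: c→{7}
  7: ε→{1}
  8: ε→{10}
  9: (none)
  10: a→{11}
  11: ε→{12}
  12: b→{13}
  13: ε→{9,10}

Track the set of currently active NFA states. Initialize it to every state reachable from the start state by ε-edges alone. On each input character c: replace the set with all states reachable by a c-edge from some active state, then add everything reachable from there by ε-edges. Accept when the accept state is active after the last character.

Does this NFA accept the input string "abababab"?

Answer: ACCEPT

Trace:
S₀ = ε-closure({0}) = {0,1,2,3,4,6,8,10}
'a' @ 1: {11,12}
'b' @ 2: {9,10,13}  [accepting]
'a' @ 3: {11,12}
'b' @ 4: {9,10,13}  [accepting]
'a' @ 5: {11,12}
'b' @ 6: {9,10,13}  [accepting]
'a' @ 7: {11,12}
'b' @ 8: {9,10,13}  [accepting]
final: {9,10,13}; accept 9 in set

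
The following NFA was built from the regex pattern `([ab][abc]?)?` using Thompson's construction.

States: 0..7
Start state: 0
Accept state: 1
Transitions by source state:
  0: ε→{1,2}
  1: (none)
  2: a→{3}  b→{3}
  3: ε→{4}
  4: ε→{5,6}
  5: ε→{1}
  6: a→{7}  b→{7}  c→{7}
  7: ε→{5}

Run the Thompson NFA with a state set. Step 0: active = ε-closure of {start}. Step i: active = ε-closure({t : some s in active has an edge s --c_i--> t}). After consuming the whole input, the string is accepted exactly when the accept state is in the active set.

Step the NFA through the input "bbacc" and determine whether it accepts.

initial (ε-close {0}): {0,1,2}
'b' @ 1: {1,3,4,5,6}  [accepting]
'b' @ 2: {1,5,7}  [accepting]
'a' @ 3: {}  — no active states
rest 'cc' ignored (set empty)
final: {}; accept 1 not in set

Answer: REJECT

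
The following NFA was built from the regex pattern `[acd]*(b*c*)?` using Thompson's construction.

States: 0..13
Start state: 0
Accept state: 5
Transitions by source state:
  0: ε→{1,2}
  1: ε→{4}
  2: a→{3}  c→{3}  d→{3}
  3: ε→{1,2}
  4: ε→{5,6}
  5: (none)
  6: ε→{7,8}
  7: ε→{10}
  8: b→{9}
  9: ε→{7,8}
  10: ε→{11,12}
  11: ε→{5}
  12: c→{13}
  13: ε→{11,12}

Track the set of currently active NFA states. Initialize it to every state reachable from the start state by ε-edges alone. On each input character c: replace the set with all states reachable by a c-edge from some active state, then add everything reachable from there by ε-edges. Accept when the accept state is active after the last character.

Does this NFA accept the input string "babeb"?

Answer: REJECT

Trace:
S₀ = ε-closure({0}) = {0,1,2,4,5,6,7,8,10,11,12}
'b' @ 1: {5,7,8,9,10,11,12}  ✓accept
'a' @ 2: {}  — dead — no transitions
rest 'beb' ignored (set empty)
final: {}; accept 5 not in set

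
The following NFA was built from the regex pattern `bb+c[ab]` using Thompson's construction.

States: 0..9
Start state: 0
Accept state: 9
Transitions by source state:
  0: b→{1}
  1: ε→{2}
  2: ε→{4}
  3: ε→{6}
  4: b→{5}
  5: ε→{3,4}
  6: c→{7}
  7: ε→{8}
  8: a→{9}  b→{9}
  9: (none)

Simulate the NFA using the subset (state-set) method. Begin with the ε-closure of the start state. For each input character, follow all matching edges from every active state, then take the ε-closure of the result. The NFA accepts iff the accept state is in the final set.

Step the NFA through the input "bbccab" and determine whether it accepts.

initial (ε-close {0}): {0}
'b' @ 1: {1,2,4}
'b' @ 2: {3,4,5,6}
'c' @ 3: {7,8}
'c' @ 4: {}  — dead — no transitions
rest 'ab' ignored (set empty)
final: {}; accept 9 not in set

Answer: REJECT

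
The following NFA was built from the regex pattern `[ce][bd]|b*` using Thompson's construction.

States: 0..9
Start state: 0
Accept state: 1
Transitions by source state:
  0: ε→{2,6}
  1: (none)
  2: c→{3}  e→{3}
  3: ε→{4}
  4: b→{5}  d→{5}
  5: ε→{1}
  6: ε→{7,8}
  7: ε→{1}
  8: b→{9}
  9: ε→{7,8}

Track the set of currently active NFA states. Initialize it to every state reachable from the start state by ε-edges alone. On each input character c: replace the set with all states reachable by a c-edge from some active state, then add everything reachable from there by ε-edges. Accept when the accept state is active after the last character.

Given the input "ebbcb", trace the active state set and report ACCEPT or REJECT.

Answer: REJECT

Trace:
initial (ε-close {0}): {0,1,2,6,7,8}
'e' @ 1: {3,4}
'b' @ 2: {1,5}  [accepting]
'b' @ 3: {}  — state set empty
rest 'cb' ignored (set empty)
final: {}; accept 1 not in set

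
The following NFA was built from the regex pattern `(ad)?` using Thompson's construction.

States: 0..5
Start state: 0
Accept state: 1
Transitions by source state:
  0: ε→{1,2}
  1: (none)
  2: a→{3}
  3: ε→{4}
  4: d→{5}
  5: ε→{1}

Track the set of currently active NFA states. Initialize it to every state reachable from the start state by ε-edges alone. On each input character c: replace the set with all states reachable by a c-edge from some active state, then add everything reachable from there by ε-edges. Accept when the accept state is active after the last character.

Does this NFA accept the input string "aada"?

initial (ε-close {0}): {0,1,2}
'a' @ 1: {3,4}
'a' @ 2: {}  — state set empty
rest 'da' ignored (set empty)
end set {} — state 1 not in

Answer: REJECT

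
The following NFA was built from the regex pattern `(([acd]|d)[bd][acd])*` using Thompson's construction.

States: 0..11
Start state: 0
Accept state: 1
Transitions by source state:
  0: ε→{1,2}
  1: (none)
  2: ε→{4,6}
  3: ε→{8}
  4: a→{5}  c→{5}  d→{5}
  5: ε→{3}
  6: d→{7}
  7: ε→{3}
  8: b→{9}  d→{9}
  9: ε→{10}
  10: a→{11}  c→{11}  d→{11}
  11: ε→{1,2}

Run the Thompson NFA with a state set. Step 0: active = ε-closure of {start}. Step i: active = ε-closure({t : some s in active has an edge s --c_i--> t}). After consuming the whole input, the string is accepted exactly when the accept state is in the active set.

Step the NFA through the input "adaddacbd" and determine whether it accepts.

initial (ε-close {0}): {0,1,2,4,6}
'a' @ 1: {3,5,8}
'd' @ 2: {9,10}
'a' @ 3: {1,2,4,6,11}  ✓accept
'd' @ 4: {3,5,7,8}
'd' @ 5: {9,10}
'a' @ 6: {1,2,4,6,11}  ✓accept
'c' @ 7: {3,5,8}
'b' @ 8: {9,10}
'd' @ 9: {1,2,4,6,11}  ✓accept
end set {1,2,4,6,11} — state 1 in

Answer: ACCEPT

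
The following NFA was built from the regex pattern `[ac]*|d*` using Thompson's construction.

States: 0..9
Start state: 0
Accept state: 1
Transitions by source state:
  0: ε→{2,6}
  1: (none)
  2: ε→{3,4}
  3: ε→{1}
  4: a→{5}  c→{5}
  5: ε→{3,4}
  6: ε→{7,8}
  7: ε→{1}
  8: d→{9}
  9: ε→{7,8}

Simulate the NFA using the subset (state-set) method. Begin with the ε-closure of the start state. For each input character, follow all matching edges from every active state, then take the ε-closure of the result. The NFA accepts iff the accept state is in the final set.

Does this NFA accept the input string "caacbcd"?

initial (ε-close {0}): {0,1,2,3,4,6,7,8}
'c' @ 1: {1,3,4,5}  (accept∈set)
'a' @ 2: {1,3,4,5}  (accept∈set)
'a' @ 3: {1,3,4,5}  (accept∈set)
'c' @ 4: {1,3,4,5}  (accept∈set)
'b' @ 5: {}  — no active states
rest 'cd' ignored (set empty)
final: {}; accept 1 not in set

Answer: REJECT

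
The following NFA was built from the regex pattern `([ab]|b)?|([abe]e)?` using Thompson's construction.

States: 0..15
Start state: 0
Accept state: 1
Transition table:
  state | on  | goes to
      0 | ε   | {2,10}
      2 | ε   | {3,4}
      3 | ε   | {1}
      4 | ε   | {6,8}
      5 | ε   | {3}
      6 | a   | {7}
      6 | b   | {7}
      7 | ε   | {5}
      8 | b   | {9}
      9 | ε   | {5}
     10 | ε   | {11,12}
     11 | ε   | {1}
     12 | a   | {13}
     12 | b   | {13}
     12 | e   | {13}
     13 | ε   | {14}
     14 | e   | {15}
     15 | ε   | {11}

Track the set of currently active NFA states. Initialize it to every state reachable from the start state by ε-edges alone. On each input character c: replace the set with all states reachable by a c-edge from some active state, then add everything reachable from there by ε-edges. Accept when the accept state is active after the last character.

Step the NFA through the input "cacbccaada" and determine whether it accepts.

Answer: REJECT

Derivation:
S₀ = ε-closure({0}) = {0,1,2,3,4,6,8,10,11,12}
'c' @ 1: {}  — no active states
rest 'acbccaada' ignored (set empty)
final: {}; accept 1 not in set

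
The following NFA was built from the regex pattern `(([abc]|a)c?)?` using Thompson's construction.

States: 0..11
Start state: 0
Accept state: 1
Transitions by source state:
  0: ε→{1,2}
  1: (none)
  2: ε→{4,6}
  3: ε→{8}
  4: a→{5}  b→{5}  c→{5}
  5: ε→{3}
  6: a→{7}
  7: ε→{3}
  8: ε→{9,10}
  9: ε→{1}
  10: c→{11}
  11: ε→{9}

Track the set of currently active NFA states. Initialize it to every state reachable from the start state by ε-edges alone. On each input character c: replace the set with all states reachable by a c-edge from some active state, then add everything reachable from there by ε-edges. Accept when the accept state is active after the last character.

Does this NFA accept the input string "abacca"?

start: ε-closure({0}) = {0,1,2,4,6}
'a' @ 1: {1,3,5,7,8,9,10}  (accept∈set)
'b' @ 2: {}  — dead — no transitions
rest 'acca' ignored (set empty)
after full input: {}  (accept=1 not in)

Answer: REJECT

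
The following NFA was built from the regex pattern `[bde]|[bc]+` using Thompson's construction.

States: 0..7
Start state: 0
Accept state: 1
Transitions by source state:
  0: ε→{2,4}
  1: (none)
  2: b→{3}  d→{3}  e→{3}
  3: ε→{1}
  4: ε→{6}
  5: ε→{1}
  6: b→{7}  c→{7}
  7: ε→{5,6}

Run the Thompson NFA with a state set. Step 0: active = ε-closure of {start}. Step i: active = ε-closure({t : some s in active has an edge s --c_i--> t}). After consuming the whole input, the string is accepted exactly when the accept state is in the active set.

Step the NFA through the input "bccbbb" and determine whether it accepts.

Answer: ACCEPT

Steps:
initial (ε-close {0}): {0,2,4,6}
'b' @ 1: {1,3,5,6,7}  ✓accept
'c' @ 2: {1,5,6,7}  ✓accept
'c' @ 3: {1,5,6,7}  ✓accept
'b' @ 4: {1,5,6,7}  ✓accept
'b' @ 5: {1,5,6,7}  ✓accept
'b' @ 6: {1,5,6,7}  ✓accept
final: {1,5,6,7}; accept 1 in set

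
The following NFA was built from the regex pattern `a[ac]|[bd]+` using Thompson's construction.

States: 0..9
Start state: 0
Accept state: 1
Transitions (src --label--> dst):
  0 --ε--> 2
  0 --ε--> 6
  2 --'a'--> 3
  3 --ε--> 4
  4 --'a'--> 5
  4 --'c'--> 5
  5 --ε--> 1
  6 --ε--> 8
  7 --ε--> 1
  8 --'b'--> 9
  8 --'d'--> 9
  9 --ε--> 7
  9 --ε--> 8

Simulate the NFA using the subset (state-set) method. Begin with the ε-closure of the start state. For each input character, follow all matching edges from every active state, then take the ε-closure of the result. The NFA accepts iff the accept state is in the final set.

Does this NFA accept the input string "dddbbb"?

S₀ = ε-closure({0}) = {0,2,6,8}
'd' @ 1: {1,7,8,9}  (accept∈set)
'd' @ 2: {1,7,8,9}  (accept∈set)
'd' @ 3: {1,7,8,9}  (accept∈set)
'b' @ 4: {1,7,8,9}  (accept∈set)
'b' @ 5: {1,7,8,9}  (accept∈set)
'b' @ 6: {1,7,8,9}  (accept∈set)
final: {1,7,8,9}; accept 1 in set

Answer: ACCEPT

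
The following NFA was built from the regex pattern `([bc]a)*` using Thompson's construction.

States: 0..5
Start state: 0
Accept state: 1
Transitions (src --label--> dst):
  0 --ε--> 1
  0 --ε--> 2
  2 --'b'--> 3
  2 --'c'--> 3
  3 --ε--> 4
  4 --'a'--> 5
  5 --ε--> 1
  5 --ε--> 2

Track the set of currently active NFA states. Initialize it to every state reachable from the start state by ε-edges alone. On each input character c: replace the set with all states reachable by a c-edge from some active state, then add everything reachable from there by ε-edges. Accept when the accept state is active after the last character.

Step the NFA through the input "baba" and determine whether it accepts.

S₀ = ε-closure({0}) = {0,1,2}
'b' @ 1: {3,4}
'a' @ 2: {1,2,5}  (accept∈set)
'b' @ 3: {3,4}
'a' @ 4: {1,2,5}  (accept∈set)
after full input: {1,2,5}  (accept=1 in)

Answer: ACCEPT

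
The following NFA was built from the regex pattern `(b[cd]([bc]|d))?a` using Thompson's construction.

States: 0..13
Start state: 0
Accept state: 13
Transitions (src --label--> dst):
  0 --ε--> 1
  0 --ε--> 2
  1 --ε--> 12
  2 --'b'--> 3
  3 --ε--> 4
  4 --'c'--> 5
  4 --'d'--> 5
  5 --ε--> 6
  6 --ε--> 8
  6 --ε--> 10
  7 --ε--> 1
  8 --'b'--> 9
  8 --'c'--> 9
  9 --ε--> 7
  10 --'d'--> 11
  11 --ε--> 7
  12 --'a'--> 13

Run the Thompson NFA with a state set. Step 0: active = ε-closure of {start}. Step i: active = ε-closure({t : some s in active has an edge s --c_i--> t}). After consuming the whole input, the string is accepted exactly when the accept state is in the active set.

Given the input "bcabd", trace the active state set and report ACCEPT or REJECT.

initial (ε-close {0}): {0,1,2,12}
'b' @ 1: {3,4}
'c' @ 2: {5,6,8,10}
'a' @ 3: {}  — dead — no transitions
rest 'bd' ignored (set empty)
final: {}; accept 13 not in set

Answer: REJECT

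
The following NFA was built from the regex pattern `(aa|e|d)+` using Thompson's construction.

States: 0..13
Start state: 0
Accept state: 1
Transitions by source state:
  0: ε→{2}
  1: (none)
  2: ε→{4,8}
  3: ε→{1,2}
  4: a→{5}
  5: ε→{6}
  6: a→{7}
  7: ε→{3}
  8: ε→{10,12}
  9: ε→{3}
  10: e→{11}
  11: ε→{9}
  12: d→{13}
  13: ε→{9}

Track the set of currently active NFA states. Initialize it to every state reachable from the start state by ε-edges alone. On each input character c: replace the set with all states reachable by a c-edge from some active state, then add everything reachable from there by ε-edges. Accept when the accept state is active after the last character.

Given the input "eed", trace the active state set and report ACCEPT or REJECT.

S₀ = ε-closure({0}) = {0,2,4,8,10,12}
'e' @ 1: {1,2,3,4,8,9,10,11,12}  (accept∈set)
'e' @ 2: {1,2,3,4,8,9,10,11,12}  (accept∈set)
'd' @ 3: {1,2,3,4,8,9,10,12,13}  (accept∈set)
after full input: {1,2,3,4,8,9,10,12,13}  (accept=1 in)

Answer: ACCEPT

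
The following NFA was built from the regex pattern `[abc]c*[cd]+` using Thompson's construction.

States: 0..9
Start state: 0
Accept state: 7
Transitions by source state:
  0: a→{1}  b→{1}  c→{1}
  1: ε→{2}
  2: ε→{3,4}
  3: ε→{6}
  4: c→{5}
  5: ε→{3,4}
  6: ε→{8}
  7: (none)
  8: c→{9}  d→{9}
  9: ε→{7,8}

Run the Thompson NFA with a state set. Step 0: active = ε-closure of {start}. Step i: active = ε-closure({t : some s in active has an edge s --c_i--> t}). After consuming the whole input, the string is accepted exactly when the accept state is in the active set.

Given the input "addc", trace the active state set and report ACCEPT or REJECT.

Answer: ACCEPT

Derivation:
initial (ε-close {0}): {0}
'a' @ 1: {1,2,3,4,6,8}
'd' @ 2: {7,8,9}  (accept∈set)
'd' @ 3: {7,8,9}  (accept∈set)
'c' @ 4: {7,8,9}  (accept∈set)
end set {7,8,9} — state 7 in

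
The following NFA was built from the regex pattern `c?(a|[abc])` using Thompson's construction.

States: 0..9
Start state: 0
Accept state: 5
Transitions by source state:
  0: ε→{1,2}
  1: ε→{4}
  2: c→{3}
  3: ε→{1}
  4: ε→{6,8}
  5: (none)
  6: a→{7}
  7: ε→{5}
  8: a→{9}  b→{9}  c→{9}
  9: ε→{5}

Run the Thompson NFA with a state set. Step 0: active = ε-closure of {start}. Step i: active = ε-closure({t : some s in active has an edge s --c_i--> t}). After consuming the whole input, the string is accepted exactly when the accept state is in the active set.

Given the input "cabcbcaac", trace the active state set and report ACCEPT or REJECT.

Answer: REJECT

Trace:
start: ε-closure({0}) = {0,1,2,4,6,8}
'c' @ 1: {1,3,4,5,6,8,9}  ✓accept
'a' @ 2: {5,7,9}  ✓accept
'b' @ 3: {}  — state set empty
rest 'cbcaac' ignored (set empty)
after full input: {}  (accept=5 not in)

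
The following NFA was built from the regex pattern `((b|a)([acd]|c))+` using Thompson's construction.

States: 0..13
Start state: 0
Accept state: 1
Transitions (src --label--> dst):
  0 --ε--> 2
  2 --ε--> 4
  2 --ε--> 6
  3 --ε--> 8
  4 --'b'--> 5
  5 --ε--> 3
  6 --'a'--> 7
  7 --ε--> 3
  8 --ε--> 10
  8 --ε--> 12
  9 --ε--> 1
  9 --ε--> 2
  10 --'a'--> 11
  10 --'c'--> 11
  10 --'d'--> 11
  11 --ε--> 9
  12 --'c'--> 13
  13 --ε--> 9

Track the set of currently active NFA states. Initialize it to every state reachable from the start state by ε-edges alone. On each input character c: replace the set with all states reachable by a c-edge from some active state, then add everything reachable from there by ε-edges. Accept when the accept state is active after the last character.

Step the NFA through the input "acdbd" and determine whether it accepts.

Answer: REJECT

Derivation:
S₀ = ε-closure({0}) = {0,2,4,6}
'a' @ 1: {3,7,8,10,12}
'c' @ 2: {1,2,4,6,9,11,13}  (accept∈set)
'd' @ 3: {}  — state set empty
rest 'bd' ignored (set empty)
final: {}; accept 1 not in set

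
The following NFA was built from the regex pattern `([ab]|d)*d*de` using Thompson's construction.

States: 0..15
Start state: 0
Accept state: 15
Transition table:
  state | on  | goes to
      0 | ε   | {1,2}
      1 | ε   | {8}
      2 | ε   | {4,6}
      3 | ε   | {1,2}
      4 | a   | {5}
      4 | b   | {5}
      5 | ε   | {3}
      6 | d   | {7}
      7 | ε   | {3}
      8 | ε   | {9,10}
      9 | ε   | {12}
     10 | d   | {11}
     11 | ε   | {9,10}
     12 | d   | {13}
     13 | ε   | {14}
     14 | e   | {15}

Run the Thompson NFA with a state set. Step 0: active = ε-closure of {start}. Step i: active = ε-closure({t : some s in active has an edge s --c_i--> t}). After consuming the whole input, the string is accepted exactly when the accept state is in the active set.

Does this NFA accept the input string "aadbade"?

S₀ = ε-closure({0}) = {0,1,2,4,6,8,9,10,12}
'a' @ 1: {1,2,3,4,5,6,8,9,10,12}
'a' @ 2: {1,2,3,4,5,6,8,9,10,12}
'd' @ 3: {1,2,3,4,6,7,8,9,10,11,12,13,14}
'b' @ 4: {1,2,3,4,5,6,8,9,10,12}
'a' @ 5: {1,2,3,4,5,6,8,9,10,12}
'd' @ 6: {1,2,3,4,6,7,8,9,10,11,12,13,14}
'e' @ 7: {15}  [accepting]
end set {15} — state 15 in

Answer: ACCEPT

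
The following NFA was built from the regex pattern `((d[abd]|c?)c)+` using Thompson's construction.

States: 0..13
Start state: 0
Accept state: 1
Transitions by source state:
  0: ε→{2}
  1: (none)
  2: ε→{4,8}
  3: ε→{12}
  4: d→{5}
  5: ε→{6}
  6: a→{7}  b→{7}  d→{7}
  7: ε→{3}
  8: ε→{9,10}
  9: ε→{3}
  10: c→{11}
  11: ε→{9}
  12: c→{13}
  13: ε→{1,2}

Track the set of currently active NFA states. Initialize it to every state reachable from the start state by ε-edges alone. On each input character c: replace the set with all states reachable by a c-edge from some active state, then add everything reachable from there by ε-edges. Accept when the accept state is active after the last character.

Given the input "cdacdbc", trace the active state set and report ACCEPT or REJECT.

S₀ = ε-closure({0}) = {0,2,3,4,8,9,10,12}
'c' @ 1: {1,2,3,4,8,9,10,11,12,13}  [accepting]
'd' @ 2: {5,6}
'a' @ 3: {3,7,12}
'c' @ 4: {1,2,3,4,8,9,10,12,13}  [accepting]
'd' @ 5: {5,6}
'b' @ 6: {3,7,12}
'c' @ 7: {1,2,3,4,8,9,10,12,13}  [accepting]
after full input: {1,2,3,4,8,9,10,12,13}  (accept=1 in)

Answer: ACCEPT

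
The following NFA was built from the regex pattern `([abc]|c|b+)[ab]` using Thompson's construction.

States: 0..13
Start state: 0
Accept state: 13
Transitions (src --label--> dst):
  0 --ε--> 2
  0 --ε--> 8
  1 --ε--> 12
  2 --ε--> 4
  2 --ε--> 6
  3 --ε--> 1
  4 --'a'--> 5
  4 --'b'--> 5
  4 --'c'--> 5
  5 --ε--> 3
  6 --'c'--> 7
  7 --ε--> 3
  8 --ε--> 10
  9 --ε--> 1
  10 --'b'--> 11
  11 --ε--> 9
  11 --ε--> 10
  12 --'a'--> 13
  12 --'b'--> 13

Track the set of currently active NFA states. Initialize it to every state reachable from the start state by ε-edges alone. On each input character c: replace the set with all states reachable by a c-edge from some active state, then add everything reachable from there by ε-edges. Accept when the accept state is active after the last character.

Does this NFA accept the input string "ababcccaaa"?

Answer: REJECT

Trace:
initial (ε-close {0}): {0,2,4,6,8,10}
'a' @ 1: {1,3,5,12}
'b' @ 2: {13}  ✓accept
'a' @ 3: {}  — no active states
rest 'bcccaaa' ignored (set empty)
end set {} — state 13 not in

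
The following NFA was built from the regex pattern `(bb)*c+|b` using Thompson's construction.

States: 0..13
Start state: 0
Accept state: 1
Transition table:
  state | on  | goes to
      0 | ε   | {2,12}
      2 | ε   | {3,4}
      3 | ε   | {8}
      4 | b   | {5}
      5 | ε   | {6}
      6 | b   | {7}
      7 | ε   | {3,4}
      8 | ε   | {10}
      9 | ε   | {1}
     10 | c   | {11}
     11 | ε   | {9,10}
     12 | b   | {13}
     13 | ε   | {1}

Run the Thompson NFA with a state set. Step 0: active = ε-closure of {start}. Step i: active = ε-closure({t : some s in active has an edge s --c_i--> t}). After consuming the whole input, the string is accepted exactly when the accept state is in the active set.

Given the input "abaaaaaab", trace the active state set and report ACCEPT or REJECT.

Answer: REJECT

Trace:
start: ε-closure({0}) = {0,2,3,4,8,10,12}
'a' @ 1: {}  — state set empty
rest 'baaaaaab' ignored (set empty)
final: {}; accept 1 not in set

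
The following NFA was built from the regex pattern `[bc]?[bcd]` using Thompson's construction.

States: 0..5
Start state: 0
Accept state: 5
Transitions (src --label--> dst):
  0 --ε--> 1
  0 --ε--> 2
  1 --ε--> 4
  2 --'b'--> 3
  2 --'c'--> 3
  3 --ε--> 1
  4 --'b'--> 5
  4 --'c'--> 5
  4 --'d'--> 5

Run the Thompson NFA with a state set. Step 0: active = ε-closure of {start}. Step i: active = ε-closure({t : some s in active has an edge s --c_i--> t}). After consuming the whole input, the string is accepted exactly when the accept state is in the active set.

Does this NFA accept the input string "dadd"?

start: ε-closure({0}) = {0,1,2,4}
'd' @ 1: {5}  ✓accept
'a' @ 2: {}  — dead — no transitions
rest 'dd' ignored (set empty)
final: {}; accept 5 not in set

Answer: REJECT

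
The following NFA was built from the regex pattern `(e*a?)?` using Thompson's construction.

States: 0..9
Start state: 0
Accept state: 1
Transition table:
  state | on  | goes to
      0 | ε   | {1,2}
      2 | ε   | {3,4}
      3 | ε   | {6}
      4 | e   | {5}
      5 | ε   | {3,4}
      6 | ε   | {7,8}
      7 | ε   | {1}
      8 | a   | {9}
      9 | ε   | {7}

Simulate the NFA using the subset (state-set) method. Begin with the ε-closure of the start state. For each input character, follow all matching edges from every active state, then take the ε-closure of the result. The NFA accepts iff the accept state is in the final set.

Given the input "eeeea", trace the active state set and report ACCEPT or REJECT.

Answer: ACCEPT

Trace:
start: ε-closure({0}) = {0,1,2,3,4,6,7,8}
'e' @ 1: {1,3,4,5,6,7,8}  ✓accept
'e' @ 2: {1,3,4,5,6,7,8}  ✓accept
'e' @ 3: {1,3,4,5,6,7,8}  ✓accept
'e' @ 4: {1,3,4,5,6,7,8}  ✓accept
'a' @ 5: {1,7,9}  ✓accept
end set {1,7,9} — state 1 in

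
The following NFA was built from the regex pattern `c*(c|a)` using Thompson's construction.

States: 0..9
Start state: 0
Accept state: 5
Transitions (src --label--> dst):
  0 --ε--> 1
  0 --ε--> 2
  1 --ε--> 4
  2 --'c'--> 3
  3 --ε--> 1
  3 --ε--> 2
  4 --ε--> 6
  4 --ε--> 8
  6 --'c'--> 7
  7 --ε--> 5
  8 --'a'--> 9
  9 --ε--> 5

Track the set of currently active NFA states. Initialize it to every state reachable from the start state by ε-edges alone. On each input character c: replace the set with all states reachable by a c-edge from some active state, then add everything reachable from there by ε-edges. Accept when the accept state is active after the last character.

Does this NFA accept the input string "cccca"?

initial (ε-close {0}): {0,1,2,4,6,8}
'c' @ 1: {1,2,3,4,5,6,7,8}  (accept∈set)
'c' @ 2: {1,2,3,4,5,6,7,8}  (accept∈set)
'c' @ 3: {1,2,3,4,5,6,7,8}  (accept∈set)
'c' @ 4: {1,2,3,4,5,6,7,8}  (accept∈set)
'a' @ 5: {5,9}  (accept∈set)
after full input: {5,9}  (accept=5 in)

Answer: ACCEPT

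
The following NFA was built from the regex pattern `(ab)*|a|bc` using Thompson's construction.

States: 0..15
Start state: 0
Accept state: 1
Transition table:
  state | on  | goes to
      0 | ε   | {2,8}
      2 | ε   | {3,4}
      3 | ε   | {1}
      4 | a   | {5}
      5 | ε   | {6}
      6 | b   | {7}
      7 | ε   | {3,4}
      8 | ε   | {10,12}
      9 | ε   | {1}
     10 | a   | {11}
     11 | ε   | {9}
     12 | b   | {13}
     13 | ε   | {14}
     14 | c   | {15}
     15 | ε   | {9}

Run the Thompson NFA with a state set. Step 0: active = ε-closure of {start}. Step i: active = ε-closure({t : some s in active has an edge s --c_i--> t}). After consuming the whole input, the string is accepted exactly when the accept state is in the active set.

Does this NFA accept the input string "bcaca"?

Answer: REJECT

Trace:
S₀ = ε-closure({0}) = {0,1,2,3,4,8,10,12}
'b' @ 1: {13,14}
'c' @ 2: {1,9,15}  (accept∈set)
'a' @ 3: {}  — state set empty
rest 'ca' ignored (set empty)
final: {}; accept 1 not in set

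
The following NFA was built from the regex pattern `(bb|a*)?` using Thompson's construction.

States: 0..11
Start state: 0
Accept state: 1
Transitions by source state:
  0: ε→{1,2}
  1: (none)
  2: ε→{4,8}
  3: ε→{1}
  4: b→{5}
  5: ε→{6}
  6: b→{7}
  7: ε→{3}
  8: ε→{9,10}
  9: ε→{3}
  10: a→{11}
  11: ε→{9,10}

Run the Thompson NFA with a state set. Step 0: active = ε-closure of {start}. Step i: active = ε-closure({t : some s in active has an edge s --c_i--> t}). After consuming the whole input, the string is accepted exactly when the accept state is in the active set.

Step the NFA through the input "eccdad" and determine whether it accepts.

Answer: REJECT

Derivation:
S₀ = ε-closure({0}) = {0,1,2,3,4,8,9,10}
'e' @ 1: {}  — no active states
rest 'ccdad' ignored (set empty)
after full input: {}  (accept=1 not in)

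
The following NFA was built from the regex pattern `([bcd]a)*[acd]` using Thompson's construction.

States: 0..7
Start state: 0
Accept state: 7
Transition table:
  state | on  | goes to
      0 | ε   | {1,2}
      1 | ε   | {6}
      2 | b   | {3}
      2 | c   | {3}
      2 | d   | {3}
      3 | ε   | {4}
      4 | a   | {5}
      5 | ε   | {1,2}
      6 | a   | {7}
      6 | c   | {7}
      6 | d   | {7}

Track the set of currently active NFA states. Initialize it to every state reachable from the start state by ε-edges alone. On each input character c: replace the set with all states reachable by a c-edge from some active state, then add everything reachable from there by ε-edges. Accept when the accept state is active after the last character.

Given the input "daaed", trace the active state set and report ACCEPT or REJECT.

start: ε-closure({0}) = {0,1,2,6}
'd' @ 1: {3,4,7}  [accepting]
'a' @ 2: {1,2,5,6}
'a' @ 3: {7}  [accepting]
'e' @ 4: {}  — dead — no transitions
rest 'd' ignored (set empty)
end set {} — state 7 not in

Answer: REJECT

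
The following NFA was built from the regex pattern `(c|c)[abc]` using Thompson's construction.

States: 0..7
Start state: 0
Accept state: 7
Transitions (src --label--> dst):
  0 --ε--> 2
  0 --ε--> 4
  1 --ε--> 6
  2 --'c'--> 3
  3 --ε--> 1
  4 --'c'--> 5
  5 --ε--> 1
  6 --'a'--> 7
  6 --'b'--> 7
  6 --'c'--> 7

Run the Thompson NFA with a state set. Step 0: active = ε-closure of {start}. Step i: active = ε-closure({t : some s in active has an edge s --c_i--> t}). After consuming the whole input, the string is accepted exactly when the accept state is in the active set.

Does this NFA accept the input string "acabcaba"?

Answer: REJECT

Derivation:
S₀ = ε-closure({0}) = {0,2,4}
'a' @ 1: {}  — state set empty
rest 'cabcaba' ignored (set empty)
end set {} — state 7 not in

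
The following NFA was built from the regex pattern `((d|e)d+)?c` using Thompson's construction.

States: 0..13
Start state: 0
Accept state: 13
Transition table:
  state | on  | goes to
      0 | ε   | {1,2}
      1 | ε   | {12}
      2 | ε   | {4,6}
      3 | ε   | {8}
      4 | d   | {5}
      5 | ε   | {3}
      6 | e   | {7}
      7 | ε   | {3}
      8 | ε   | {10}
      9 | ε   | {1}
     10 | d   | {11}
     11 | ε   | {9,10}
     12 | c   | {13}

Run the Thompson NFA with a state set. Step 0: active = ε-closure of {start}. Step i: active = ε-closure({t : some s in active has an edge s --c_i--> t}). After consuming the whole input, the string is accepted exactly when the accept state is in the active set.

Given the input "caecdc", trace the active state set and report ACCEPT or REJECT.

Answer: REJECT

Steps:
S₀ = ε-closure({0}) = {0,1,2,4,6,12}
'c' @ 1: {13}  ✓accept
'a' @ 2: {}  — dead — no transitions
rest 'ecdc' ignored (set empty)
end set {} — state 13 not in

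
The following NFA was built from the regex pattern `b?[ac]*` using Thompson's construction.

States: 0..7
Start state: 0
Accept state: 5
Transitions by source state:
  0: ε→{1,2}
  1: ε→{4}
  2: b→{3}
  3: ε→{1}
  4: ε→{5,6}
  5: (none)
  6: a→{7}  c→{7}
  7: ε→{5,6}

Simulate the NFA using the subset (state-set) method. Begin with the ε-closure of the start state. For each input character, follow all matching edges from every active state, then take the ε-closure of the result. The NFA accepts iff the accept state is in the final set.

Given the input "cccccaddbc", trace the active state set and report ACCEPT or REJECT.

initial (ε-close {0}): {0,1,2,4,5,6}
'c' @ 1: {5,6,7}  (accept∈set)
'c' @ 2: {5,6,7}  (accept∈set)
'c' @ 3: {5,6,7}  (accept∈set)
'c' @ 4: {5,6,7}  (accept∈set)
'c' @ 5: {5,6,7}  (accept∈set)
'a' @ 6: {5,6,7}  (accept∈set)
'd' @ 7: {}  — state set empty
rest 'dbc' ignored (set empty)
final: {}; accept 5 not in set

Answer: REJECT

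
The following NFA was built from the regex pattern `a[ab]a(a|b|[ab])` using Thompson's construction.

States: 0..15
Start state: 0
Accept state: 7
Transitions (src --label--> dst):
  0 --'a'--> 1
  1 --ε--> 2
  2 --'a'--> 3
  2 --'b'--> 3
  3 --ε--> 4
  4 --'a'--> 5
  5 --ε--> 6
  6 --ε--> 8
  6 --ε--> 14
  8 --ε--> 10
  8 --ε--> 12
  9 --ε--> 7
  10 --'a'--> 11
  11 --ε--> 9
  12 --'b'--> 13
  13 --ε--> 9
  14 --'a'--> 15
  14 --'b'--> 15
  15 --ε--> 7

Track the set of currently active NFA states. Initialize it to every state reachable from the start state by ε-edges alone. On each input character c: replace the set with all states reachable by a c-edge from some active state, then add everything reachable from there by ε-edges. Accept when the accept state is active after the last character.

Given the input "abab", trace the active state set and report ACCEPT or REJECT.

Answer: ACCEPT

Trace:
S₀ = ε-closure({0}) = {0}
'a' @ 1: {1,2}
'b' @ 2: {3,4}
'a' @ 3: {5,6,8,10,12,14}
'b' @ 4: {7,9,13,15}  ✓accept
end set {7,9,13,15} — state 7 in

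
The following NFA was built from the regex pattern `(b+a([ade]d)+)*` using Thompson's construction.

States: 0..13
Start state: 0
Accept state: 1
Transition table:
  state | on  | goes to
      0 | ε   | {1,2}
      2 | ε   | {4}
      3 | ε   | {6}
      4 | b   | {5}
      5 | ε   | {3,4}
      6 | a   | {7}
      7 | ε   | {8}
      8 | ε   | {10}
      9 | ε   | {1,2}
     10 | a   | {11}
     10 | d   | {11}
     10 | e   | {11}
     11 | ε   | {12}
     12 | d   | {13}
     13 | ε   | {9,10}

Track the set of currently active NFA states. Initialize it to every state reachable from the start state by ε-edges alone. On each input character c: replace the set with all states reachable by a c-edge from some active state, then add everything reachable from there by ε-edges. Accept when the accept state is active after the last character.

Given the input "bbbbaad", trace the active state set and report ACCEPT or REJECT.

Answer: ACCEPT

Trace:
initial (ε-close {0}): {0,1,2,4}
'b' @ 1: {3,4,5,6}
'b' @ 2: {3,4,5,6}
'b' @ 3: {3,4,5,6}
'b' @ 4: {3,4,5,6}
'a' @ 5: {7,8,10}
'a' @ 6: {11,12}
'd' @ 7: {1,2,4,9,10,13}  (accept∈set)
final: {1,2,4,9,10,13}; accept 1 in set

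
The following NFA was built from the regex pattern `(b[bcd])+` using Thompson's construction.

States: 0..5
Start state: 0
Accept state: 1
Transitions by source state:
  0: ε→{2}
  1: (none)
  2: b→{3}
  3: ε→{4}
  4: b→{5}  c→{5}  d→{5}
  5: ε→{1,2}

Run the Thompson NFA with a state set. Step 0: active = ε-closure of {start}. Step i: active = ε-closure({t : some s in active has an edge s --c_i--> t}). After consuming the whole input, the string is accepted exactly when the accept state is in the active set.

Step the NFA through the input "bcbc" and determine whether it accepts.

Answer: ACCEPT

Trace:
initial (ε-close {0}): {0,2}
'b' @ 1: {3,4}
'c' @ 2: {1,2,5}  (accept∈set)
'b' @ 3: {3,4}
'c' @ 4: {1,2,5}  (accept∈set)
end set {1,2,5} — state 1 in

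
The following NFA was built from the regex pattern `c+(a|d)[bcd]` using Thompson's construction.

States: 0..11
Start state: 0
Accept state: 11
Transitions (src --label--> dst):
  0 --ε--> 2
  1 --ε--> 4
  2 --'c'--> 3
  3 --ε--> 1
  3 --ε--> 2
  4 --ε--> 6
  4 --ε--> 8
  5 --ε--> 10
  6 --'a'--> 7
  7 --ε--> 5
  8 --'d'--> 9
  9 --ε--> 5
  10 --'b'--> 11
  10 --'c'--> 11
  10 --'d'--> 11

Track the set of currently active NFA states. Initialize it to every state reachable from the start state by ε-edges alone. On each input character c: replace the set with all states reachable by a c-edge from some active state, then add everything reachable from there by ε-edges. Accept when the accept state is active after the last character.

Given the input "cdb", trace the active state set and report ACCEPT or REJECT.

start: ε-closure({0}) = {0,2}
'c' @ 1: {1,2,3,4,6,8}
'd' @ 2: {5,9,10}
'b' @ 3: {11}  [accepting]
after full input: {11}  (accept=11 in)

Answer: ACCEPT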